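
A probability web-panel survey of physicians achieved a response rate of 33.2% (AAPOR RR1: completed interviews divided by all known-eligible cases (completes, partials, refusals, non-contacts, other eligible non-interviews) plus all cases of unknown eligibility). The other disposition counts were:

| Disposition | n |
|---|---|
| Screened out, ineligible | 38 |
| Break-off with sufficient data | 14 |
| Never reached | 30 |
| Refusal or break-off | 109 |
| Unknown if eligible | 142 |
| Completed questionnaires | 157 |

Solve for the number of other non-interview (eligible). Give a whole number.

RR1 = 157 / D = 0.332
D = 157 / 0.332 = 472.9
Other denominator terms total 452
other non-interview (eligible) = 472.9 − 452 ≈ 21

21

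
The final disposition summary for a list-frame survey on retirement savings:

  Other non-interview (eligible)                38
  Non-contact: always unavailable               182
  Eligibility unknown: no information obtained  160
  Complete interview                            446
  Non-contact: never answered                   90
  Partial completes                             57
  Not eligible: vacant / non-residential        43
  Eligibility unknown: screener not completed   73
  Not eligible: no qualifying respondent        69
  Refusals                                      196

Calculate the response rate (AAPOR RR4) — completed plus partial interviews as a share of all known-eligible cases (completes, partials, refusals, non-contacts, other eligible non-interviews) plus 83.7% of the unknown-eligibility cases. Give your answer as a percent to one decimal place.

Non-contacts = 90 + 182 = 272
Unknown if eligible = 73 + 160 = 233
Out of scope = 69 + 43 = 112
Num = 446 + 57 = 503
Eligible (known) = 446 + 57 + 196 + 272 + 38 = 1009
Eligible share of unknowns = 0.8370 × 233 = 195.02
Denominator = 1009 + 195.02 = 1204.02
RR4 = 503 / 1204.02 = 0.4178

41.8%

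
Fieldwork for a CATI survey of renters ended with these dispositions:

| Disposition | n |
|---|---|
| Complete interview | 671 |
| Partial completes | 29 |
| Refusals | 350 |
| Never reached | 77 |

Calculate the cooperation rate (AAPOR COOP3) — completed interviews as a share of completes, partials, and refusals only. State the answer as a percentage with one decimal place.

Numerator: 671
Base: 671 + 29 + 350 = 1050
COOP3 = 671 / 1050 = 0.6390

63.9%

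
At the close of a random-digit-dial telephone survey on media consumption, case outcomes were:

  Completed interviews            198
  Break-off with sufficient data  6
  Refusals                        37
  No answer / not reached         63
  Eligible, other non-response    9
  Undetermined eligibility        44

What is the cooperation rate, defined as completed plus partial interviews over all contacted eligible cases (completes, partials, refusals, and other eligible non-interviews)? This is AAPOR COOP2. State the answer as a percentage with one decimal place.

Num → 198 + 6 = 204
Denom → 198 + 6 + 37 + 9 = 250
COOP2 = 204 / 250 = 0.8160

81.6%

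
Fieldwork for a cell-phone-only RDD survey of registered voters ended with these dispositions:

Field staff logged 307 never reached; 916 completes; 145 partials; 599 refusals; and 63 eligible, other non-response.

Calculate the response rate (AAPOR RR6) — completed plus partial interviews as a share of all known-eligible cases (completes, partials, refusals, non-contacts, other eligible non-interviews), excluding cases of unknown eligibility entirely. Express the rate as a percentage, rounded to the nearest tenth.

52.3%

Numerator = 916 + 145 = 1061
Denom = 916 + 145 + 599 + 307 + 63 = 2030
RR6 = 1061 / 2030 = 0.5227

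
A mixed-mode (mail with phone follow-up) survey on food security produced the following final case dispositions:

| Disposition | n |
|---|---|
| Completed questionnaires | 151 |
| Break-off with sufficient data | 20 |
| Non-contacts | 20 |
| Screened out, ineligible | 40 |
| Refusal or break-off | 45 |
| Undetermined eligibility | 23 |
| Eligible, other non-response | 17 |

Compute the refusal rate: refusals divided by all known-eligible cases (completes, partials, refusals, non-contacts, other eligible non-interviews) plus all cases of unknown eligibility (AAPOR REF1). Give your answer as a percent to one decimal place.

16.3%

Numerator: 45
Denom: 151 + 20 + 45 + 20 + 17 + 23 = 276
REF1 = 45 / 276 = 0.1630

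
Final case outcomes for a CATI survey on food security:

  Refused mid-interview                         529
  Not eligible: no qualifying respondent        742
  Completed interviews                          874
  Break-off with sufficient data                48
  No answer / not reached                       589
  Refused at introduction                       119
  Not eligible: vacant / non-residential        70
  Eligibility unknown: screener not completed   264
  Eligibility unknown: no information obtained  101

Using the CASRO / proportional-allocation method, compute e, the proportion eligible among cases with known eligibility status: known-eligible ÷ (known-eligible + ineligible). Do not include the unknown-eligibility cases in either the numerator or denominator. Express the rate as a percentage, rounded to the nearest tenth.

72.7%

Declined to participate = 119 + 529 = 648
Eligibility not determined = 264 + 101 = 365
Ineligible = 742 + 70 = 812
Known eligible: 874 + 48 + 648 + 589 = 2159
e = 2159 / (2159 + 812) = 2159 / 2971 = 0.7267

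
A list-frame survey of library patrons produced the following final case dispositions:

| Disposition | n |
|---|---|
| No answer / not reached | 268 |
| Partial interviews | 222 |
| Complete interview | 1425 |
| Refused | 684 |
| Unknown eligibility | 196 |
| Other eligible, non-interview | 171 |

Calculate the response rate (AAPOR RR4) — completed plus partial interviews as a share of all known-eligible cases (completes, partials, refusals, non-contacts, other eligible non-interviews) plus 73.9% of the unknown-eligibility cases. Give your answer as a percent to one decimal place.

56.5%

Num → 1425 + 222 = 1647
Determined eligible → 1425 + 222 + 684 + 268 + 171 = 2770
Eligible share of unknowns → 0.7390 × 196 = 144.84
Denominator → 2770 + 144.84 = 2914.84
RR4 = 1647 / 2914.84 = 0.5650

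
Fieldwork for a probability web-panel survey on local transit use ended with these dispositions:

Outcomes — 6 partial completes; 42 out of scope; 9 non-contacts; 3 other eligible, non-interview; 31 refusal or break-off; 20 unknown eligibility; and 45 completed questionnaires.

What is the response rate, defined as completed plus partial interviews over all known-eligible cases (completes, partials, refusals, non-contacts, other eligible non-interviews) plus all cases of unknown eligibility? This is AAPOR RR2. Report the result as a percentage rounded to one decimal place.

44.7%

Numerator → 45 + 6 = 51
Base → 45 + 6 + 31 + 9 + 3 + 20 = 114
RR2 = 51 / 114 = 0.4474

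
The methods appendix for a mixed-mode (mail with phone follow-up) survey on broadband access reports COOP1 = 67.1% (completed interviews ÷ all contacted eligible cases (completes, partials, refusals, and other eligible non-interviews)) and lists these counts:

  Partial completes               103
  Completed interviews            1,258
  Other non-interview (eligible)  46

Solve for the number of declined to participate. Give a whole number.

468

COOP1 = 1258 / D = 0.671
D = 1258 / 0.671 = 1874.8
Remaining denominator categories sum to 1407
declined to participate = 1874.8 − 1407 ≈ 468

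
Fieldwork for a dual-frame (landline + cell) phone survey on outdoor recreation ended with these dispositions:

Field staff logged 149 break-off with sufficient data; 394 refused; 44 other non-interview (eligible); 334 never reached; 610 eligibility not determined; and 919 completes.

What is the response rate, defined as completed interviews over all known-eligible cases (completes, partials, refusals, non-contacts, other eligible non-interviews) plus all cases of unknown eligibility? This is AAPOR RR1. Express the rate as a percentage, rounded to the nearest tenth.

37.5%

Num = 919
Denominator = 919 + 149 + 394 + 334 + 44 + 610 = 2450
RR1 = 919 / 2450 = 0.3751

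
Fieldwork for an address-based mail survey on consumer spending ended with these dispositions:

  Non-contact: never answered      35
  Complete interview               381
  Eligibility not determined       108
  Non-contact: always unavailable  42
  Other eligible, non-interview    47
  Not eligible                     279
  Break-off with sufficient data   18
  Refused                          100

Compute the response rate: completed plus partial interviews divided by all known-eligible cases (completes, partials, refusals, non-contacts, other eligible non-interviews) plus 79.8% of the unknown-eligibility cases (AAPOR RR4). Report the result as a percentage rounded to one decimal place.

56.3%

Never reached = 35 + 42 = 77
Numerator → 381 + 18 = 399
Determined eligible → 381 + 18 + 100 + 77 + 47 = 623
Estimated eligible among unknowns → 0.7980 × 108 = 86.18
Denom → 623 + 86.18 = 709.18
RR4 = 399 / 709.18 = 0.5626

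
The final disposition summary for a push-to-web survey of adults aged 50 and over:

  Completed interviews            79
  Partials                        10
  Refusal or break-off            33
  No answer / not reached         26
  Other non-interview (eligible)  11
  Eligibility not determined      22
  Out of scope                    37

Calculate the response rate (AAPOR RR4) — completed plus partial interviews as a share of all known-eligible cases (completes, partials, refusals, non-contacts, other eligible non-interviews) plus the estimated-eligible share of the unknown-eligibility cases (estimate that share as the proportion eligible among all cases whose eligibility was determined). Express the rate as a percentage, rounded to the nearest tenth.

Top = 79 + 10 = 89
Determined eligible = 79 + 10 + 33 + 26 + 11 = 159
e = 159 / (159 + 37) = 159 / 196 = 0.8112
Eligible share of unknowns = 0.8112 × 22 = 17.85
Denominator = 159 + 17.85 = 176.85
RR4 = 89 / 176.85 = 0.5033

50.3%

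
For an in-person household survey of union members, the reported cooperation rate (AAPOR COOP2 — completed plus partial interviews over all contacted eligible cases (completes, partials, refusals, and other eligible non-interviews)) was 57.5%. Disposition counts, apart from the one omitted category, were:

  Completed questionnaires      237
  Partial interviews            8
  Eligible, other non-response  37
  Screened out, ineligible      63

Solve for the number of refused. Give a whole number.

144

Num: 237 + 8 = 245
COOP2 = 245 / D = 0.575
D = 245 / 0.575 = 426.1
Other denominator terms total 282
refused = 426.1 − 282 ≈ 144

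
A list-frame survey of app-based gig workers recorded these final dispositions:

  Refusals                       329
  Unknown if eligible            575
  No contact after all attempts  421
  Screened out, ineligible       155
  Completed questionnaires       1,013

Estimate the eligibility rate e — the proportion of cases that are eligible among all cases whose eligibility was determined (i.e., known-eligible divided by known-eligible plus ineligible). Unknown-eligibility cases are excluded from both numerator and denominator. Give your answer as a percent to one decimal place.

Eligible (known): 1013 + 329 + 421 = 1763
e = 1763 / (1763 + 155) = 1763 / 1918 = 0.9192

91.9%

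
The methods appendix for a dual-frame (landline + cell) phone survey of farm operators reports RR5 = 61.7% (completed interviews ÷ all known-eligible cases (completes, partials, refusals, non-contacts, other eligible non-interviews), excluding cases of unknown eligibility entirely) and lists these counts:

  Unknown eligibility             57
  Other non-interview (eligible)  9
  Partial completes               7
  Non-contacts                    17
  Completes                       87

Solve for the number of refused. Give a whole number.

21

RR5 = 87 / D = 0.617
D = 87 / 0.617 = 141.0
Remaining denominator categories sum to 120
refused = 141.0 − 120 ≈ 21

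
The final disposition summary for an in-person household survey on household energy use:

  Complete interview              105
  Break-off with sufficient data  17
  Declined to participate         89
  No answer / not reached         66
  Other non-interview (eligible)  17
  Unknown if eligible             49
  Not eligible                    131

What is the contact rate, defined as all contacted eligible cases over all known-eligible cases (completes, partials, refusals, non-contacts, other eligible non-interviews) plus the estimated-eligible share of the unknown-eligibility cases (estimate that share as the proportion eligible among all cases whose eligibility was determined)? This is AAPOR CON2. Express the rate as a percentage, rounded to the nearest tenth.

69.5%

Top: 105 + 17 + 89 + 17 = 228
Eligible (known): 105 + 17 + 89 + 66 + 17 = 294
e = 294 / (294 + 131) = 294 / 425 = 0.6918
e × U: 0.6918 × 49 = 33.90
Denom: 294 + 33.90 = 327.90
CON2 = 228 / 327.90 = 0.6953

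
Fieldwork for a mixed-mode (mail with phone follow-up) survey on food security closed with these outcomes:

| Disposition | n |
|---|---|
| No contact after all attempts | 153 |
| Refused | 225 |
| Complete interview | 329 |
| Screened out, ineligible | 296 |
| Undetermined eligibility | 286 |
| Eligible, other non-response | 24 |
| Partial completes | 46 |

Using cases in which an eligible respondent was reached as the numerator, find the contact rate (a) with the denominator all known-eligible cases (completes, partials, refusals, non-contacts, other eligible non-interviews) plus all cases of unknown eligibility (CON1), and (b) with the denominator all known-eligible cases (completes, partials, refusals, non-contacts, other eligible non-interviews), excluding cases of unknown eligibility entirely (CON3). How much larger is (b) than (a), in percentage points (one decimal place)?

21.6

Top → 329 + 46 + 225 + 24 = 624
Denominator → 329 + 46 + 225 + 153 + 24 + 286 = 1063
CON1 = 624 / 1063 = 0.5870
Denominator → 329 + 46 + 225 + 153 + 24 = 777
CON3 = 624 / 777 = 0.8031
Difference = 80.31 − 58.70 = 21.61 percentage points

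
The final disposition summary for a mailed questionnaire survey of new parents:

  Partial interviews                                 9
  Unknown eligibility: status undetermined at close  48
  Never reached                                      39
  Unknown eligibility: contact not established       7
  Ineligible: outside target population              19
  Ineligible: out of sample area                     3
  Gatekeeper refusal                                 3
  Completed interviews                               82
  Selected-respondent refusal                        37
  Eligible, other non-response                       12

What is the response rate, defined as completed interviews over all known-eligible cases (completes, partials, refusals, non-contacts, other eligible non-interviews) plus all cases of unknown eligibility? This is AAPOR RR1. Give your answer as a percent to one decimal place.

Declined to participate = 3 + 37 = 40
Unknown if eligible = 7 + 48 = 55
Out of scope = 19 + 3 = 22
Numerator = 82
Denom = 82 + 9 + 40 + 39 + 12 + 55 = 237
RR1 = 82 / 237 = 0.3460

34.6%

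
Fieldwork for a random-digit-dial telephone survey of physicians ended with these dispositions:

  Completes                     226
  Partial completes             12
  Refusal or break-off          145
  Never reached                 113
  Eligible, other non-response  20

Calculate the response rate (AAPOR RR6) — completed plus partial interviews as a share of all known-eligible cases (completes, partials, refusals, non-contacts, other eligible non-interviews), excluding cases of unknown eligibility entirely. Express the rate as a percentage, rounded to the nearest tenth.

46.1%

Num = 226 + 12 = 238
Base = 226 + 12 + 145 + 113 + 20 = 516
RR6 = 238 / 516 = 0.4612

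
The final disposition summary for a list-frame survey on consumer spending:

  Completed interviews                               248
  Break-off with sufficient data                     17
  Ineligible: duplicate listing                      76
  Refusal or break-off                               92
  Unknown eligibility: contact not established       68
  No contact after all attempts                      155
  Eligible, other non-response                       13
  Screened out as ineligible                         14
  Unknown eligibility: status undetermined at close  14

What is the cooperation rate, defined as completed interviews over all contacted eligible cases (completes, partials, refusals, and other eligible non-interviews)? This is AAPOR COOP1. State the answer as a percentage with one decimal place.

Eligibility not determined = 68 + 14 = 82
Not eligible = 14 + 76 = 90
Top = 248
Denom = 248 + 17 + 92 + 13 = 370
COOP1 = 248 / 370 = 0.6703

67.0%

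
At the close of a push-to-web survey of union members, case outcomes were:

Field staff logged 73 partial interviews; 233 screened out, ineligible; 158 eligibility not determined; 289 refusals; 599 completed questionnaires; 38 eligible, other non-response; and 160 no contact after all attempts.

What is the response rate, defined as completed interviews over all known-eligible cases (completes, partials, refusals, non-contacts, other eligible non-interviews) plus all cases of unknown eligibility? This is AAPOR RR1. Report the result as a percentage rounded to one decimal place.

Numerator → 599
Base → 599 + 73 + 289 + 160 + 38 + 158 = 1317
RR1 = 599 / 1317 = 0.4548

45.5%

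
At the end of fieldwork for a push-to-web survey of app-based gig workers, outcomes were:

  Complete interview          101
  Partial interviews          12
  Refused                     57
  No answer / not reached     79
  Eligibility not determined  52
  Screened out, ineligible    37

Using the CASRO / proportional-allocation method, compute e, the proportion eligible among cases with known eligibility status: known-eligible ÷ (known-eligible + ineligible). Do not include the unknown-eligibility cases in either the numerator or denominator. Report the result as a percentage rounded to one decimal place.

87.1%

Determined eligible: 101 + 12 + 57 + 79 = 249
e = 249 / (249 + 37) = 249 / 286 = 0.8706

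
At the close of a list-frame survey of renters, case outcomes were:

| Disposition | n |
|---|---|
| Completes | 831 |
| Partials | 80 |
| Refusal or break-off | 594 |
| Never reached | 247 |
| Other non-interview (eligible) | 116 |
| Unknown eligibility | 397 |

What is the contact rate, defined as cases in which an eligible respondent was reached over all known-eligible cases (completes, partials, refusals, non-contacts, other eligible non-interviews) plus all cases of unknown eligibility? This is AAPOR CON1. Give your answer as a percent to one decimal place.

Num: 831 + 80 + 594 + 116 = 1621
Denominator: 831 + 80 + 594 + 247 + 116 + 397 = 2265
CON1 = 1621 / 2265 = 0.7157

71.6%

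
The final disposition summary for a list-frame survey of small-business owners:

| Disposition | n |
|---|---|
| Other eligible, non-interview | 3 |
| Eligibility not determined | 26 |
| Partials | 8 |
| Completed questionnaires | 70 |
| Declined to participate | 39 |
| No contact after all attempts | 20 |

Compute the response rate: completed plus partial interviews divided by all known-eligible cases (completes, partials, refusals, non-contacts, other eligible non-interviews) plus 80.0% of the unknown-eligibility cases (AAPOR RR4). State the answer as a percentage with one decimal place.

Num = 70 + 8 = 78
Determined eligible = 70 + 8 + 39 + 20 + 3 = 140
Eligible share of unknowns = 0.8000 × 26 = 20.80
Denom = 140 + 20.80 = 160.80
RR4 = 78 / 160.80 = 0.4851

48.5%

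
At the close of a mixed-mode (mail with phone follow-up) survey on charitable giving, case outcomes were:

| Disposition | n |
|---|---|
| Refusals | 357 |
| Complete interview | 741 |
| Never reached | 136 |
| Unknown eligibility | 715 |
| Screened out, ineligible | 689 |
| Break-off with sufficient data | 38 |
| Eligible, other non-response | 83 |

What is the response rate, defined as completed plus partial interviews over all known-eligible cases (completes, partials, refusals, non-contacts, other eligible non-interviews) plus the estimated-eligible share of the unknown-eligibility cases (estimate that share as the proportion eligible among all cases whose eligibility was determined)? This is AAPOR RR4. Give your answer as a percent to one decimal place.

42.6%

Num → 741 + 38 = 779
Eligible (known) → 741 + 38 + 357 + 136 + 83 = 1355
e = 1355 / (1355 + 689) = 1355 / 2044 = 0.6629
e × U → 0.6629 × 715 = 473.97
Denominator → 1355 + 473.97 = 1828.97
RR4 = 779 / 1828.97 = 0.4259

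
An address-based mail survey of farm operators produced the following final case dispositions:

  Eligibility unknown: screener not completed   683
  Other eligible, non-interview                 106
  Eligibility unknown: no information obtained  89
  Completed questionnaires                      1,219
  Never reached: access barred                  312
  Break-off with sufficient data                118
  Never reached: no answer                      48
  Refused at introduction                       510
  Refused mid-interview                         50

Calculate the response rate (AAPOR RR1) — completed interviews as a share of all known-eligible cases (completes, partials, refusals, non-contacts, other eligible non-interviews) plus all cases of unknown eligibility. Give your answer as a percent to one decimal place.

Refusals = 510 + 50 = 560
No answer / not reached = 48 + 312 = 360
Unknown if eligible = 683 + 89 = 772
Top → 1219
Base → 1219 + 118 + 560 + 360 + 106 + 772 = 3135
RR1 = 1219 / 3135 = 0.3888

38.9%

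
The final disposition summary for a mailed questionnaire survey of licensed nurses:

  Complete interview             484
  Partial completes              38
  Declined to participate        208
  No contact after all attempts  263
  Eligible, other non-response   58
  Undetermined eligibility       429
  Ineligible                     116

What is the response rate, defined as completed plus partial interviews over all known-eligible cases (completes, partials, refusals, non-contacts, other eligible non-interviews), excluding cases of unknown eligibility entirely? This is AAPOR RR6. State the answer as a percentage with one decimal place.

Top = 484 + 38 = 522
Denom = 484 + 38 + 208 + 263 + 58 = 1051
RR6 = 522 / 1051 = 0.4967

49.7%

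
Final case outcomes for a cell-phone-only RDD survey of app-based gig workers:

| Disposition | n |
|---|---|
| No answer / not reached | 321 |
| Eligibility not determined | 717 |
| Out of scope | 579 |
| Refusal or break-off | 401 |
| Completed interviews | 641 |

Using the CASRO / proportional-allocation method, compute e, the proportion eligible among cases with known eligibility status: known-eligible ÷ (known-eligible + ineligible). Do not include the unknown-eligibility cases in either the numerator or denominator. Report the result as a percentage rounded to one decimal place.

70.2%

Eligible (known) = 641 + 401 + 321 = 1363
e = 1363 / (1363 + 579) = 1363 / 1942 = 0.7019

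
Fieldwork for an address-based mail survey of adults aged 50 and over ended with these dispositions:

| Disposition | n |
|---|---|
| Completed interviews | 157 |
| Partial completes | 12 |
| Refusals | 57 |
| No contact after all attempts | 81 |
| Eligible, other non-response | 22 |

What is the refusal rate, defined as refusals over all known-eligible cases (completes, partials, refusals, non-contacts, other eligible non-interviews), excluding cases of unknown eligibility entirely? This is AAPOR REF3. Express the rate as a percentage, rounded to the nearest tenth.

Num = 57
Denominator = 157 + 12 + 57 + 81 + 22 = 329
REF3 = 57 / 329 = 0.1733

17.3%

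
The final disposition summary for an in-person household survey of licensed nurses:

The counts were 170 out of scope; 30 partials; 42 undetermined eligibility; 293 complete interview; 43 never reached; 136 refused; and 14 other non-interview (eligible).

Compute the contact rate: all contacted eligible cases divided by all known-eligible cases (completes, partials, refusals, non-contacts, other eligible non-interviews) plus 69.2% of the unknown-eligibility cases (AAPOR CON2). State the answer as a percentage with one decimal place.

86.8%

Numerator: 293 + 30 + 136 + 14 = 473
Determined eligible: 293 + 30 + 136 + 43 + 14 = 516
Estimated eligible among unknowns: 0.6920 × 42 = 29.06
Base: 516 + 29.06 = 545.06
CON2 = 473 / 545.06 = 0.8678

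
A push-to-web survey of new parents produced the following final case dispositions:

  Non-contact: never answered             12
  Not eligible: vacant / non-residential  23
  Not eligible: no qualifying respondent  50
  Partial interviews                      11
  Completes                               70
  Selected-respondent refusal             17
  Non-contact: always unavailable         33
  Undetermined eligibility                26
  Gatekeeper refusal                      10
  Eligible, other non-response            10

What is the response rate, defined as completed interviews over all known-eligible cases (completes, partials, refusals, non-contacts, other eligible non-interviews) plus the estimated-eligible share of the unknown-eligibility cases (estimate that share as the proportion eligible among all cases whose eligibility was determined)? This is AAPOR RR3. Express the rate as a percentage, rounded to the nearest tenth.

Refusals = 10 + 17 = 27
No contact after all attempts = 12 + 33 = 45
Out of scope = 50 + 23 = 73
Num → 70
Determined eligible → 70 + 11 + 27 + 45 + 10 = 163
e = 163 / (163 + 73) = 163 / 236 = 0.6907
e × U → 0.6907 × 26 = 17.96
Denom → 163 + 17.96 = 180.96
RR3 = 70 / 180.96 = 0.3868

38.7%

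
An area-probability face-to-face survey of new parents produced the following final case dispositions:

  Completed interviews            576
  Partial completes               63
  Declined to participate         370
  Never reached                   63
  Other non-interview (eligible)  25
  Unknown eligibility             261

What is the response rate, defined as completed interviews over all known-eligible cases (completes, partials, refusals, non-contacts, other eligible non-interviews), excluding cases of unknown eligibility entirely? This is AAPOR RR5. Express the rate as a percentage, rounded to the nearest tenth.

52.5%

Top = 576
Denom = 576 + 63 + 370 + 63 + 25 = 1097
RR5 = 576 / 1097 = 0.5251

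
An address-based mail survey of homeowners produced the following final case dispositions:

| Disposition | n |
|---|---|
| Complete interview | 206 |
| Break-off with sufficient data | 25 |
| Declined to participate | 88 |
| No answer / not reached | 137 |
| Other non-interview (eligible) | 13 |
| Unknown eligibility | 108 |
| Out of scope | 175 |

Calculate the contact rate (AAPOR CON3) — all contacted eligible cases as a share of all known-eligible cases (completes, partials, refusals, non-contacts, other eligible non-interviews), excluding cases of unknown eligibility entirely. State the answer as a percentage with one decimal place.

70.8%

Numerator = 206 + 25 + 88 + 13 = 332
Denom = 206 + 25 + 88 + 137 + 13 = 469
CON3 = 332 / 469 = 0.7079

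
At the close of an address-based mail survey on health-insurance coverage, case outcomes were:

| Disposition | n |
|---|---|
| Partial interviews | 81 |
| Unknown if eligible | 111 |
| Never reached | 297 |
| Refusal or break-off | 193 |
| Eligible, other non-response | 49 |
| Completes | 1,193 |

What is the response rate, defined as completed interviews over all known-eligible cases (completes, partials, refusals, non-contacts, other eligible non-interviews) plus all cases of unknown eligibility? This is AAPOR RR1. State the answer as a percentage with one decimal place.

62.0%

Num: 1193
Base: 1193 + 81 + 193 + 297 + 49 + 111 = 1924
RR1 = 1193 / 1924 = 0.6201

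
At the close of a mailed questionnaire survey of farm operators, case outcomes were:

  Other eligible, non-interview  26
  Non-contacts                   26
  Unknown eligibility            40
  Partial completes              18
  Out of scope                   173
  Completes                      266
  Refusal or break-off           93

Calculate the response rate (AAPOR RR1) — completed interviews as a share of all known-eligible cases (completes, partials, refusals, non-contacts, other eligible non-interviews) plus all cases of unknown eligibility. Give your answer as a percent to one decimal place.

56.7%

Num → 266
Base → 266 + 18 + 93 + 26 + 26 + 40 = 469
RR1 = 266 / 469 = 0.5672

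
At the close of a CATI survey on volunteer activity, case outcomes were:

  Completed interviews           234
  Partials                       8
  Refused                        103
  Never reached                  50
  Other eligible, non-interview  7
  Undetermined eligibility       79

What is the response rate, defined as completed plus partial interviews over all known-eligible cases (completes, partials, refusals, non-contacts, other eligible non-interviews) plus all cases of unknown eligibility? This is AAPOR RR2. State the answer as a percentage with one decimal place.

50.3%

Top → 234 + 8 = 242
Denom → 234 + 8 + 103 + 50 + 7 + 79 = 481
RR2 = 242 / 481 = 0.5031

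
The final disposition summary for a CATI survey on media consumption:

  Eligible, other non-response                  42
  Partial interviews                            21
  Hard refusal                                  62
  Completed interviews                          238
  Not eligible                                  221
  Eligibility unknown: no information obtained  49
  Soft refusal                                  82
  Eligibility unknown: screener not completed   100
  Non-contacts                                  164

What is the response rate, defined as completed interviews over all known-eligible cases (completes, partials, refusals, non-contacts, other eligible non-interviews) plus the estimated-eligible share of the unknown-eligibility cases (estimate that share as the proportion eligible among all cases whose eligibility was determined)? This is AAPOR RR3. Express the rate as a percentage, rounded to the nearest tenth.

Declined to participate = 62 + 82 = 144
Unknown if eligible = 100 + 49 = 149
Top → 238
Determined eligible → 238 + 21 + 144 + 164 + 42 = 609
e = 609 / (609 + 221) = 609 / 830 = 0.7337
Estimated eligible among unknowns → 0.7337 × 149 = 109.32
Denominator → 609 + 109.32 = 718.32
RR3 = 238 / 718.32 = 0.3313

33.1%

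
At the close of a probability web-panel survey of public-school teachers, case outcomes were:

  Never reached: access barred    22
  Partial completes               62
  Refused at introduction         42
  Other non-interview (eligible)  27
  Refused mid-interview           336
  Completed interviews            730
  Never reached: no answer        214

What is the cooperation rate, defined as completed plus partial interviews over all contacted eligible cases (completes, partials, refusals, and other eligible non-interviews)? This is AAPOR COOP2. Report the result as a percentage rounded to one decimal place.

Refused = 42 + 336 = 378
No contact after all attempts = 214 + 22 = 236
Numerator → 730 + 62 = 792
Denom → 730 + 62 + 378 + 27 = 1197
COOP2 = 792 / 1197 = 0.6617

66.2%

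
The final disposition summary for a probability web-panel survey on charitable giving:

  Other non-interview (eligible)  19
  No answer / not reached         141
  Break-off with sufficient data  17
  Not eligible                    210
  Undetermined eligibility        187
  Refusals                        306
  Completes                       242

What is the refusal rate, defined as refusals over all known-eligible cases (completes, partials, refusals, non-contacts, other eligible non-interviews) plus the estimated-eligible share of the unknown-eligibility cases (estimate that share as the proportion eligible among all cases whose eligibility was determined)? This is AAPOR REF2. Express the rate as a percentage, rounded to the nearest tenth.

35.2%

Numerator → 306
Eligible (known) → 242 + 17 + 306 + 141 + 19 = 725
e = 725 / (725 + 210) = 725 / 935 = 0.7754
Eligible share of unknowns → 0.7754 × 187 = 145.00
Denom → 725 + 145.00 = 870.00
REF2 = 306 / 870.00 = 0.3517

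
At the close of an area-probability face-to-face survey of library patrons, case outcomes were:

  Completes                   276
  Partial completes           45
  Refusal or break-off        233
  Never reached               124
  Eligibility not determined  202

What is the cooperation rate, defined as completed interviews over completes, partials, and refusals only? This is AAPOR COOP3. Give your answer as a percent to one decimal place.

49.8%

Num = 276
Denominator = 276 + 45 + 233 = 554
COOP3 = 276 / 554 = 0.4982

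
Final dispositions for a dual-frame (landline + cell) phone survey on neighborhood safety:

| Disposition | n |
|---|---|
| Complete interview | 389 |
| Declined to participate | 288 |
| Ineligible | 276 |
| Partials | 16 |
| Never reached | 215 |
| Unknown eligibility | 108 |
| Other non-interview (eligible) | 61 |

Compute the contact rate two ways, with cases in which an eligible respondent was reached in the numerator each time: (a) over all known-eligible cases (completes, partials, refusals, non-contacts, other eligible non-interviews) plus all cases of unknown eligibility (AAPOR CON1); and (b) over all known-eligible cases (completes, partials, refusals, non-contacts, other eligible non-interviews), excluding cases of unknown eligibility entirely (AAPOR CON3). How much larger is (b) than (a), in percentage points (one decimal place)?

7.8

Numerator → 389 + 16 + 288 + 61 = 754
Denominator → 389 + 16 + 288 + 215 + 61 + 108 = 1077
CON1 = 754 / 1077 = 0.7001
Denominator → 389 + 16 + 288 + 215 + 61 = 969
CON3 = 754 / 969 = 0.7781
Difference = 77.81 − 70.01 = 7.80 percentage points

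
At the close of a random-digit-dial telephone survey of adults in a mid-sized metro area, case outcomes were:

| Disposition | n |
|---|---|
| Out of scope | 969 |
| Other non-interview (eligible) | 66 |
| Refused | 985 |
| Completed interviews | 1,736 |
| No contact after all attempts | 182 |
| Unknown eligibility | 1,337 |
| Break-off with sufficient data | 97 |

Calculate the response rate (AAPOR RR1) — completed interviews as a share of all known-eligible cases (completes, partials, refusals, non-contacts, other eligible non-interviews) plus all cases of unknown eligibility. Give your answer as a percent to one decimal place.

Top = 1736
Denom = 1736 + 97 + 985 + 182 + 66 + 1337 = 4403
RR1 = 1736 / 4403 = 0.3943

39.4%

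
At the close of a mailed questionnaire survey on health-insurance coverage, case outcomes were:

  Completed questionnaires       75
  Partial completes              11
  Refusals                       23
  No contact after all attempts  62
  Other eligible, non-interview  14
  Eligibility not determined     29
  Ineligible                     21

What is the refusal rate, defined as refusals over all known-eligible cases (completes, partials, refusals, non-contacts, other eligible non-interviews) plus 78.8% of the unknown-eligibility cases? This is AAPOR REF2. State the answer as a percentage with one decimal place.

11.1%

Top: 23
Determined eligible: 75 + 11 + 23 + 62 + 14 = 185
e × U: 0.7880 × 29 = 22.85
Denom: 185 + 22.85 = 207.85
REF2 = 23 / 207.85 = 0.1107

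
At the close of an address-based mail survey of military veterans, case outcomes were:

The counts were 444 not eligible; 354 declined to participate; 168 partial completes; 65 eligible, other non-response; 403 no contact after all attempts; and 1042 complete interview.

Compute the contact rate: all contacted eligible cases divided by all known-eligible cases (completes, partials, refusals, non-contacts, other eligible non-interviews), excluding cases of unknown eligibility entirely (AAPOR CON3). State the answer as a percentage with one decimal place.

Top = 1042 + 168 + 354 + 65 = 1629
Denominator = 1042 + 168 + 354 + 403 + 65 = 2032
CON3 = 1629 / 2032 = 0.8017

80.2%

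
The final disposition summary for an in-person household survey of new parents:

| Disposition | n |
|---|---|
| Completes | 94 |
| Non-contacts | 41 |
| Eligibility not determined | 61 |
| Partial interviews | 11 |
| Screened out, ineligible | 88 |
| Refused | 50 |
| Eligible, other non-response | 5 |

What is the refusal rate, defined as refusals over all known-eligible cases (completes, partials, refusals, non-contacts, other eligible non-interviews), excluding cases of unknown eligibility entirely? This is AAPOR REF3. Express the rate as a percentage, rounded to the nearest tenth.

24.9%

Top → 50
Denominator → 94 + 11 + 50 + 41 + 5 = 201
REF3 = 50 / 201 = 0.2488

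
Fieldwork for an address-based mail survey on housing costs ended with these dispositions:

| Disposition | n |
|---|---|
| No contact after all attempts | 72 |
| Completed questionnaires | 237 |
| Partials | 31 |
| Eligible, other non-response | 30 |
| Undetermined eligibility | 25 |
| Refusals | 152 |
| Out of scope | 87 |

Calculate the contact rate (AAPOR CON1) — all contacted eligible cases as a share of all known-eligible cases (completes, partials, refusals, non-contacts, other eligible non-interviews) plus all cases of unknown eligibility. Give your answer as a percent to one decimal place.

Num = 237 + 31 + 152 + 30 = 450
Base = 237 + 31 + 152 + 72 + 30 + 25 = 547
CON1 = 450 / 547 = 0.8227

82.3%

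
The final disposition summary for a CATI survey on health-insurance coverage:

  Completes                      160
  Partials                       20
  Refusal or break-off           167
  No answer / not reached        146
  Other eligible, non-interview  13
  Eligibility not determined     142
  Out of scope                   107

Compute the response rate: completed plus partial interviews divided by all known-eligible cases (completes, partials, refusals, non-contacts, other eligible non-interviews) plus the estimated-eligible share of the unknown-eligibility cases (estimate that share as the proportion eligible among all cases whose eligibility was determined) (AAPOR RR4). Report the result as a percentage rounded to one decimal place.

Top: 160 + 20 = 180
Eligible (known): 160 + 20 + 167 + 146 + 13 = 506
e = 506 / (506 + 107) = 506 / 613 = 0.8254
Estimated eligible among unknowns: 0.8254 × 142 = 117.21
Denominator: 506 + 117.21 = 623.21
RR4 = 180 / 623.21 = 0.2888

28.9%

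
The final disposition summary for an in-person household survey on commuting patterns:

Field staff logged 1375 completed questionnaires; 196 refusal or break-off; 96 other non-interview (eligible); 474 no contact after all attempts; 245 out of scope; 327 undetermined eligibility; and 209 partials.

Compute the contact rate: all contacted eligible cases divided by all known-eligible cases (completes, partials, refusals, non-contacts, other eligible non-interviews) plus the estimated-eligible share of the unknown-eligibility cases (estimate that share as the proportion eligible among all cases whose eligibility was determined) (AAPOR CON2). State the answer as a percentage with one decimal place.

Num = 1375 + 209 + 196 + 96 = 1876
Determined eligible = 1375 + 209 + 196 + 474 + 96 = 2350
e = 2350 / (2350 + 245) = 2350 / 2595 = 0.9056
Eligible share of unknowns = 0.9056 × 327 = 296.13
Denom = 2350 + 296.13 = 2646.13
CON2 = 1876 / 2646.13 = 0.7090

70.9%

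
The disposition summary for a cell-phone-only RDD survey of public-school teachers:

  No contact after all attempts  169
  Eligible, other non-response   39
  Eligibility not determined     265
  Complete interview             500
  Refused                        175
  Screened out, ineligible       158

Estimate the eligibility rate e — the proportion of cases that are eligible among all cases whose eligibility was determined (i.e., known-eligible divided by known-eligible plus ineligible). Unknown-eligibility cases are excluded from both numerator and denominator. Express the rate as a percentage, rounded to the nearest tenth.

Known eligible: 500 + 175 + 169 + 39 = 883
e = 883 / (883 + 158) = 883 / 1041 = 0.8482

84.8%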